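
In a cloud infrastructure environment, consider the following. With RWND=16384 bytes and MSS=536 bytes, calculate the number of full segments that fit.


Given: RWND = 16384 bytes, MSS = 536 bytes
Full segments = floor(RWND / MSS)
Full segments = floor(16384 / 536)
Full segments = floor(30.5672) = 30

30


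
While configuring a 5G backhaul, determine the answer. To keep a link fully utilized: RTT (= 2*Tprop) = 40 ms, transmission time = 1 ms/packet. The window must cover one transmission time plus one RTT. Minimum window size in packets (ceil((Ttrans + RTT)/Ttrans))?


Given: Ttrans = 1 ms, RTT = 40 ms (= 2 * Tprop, Tprop = 20 ms)
Time until first ACK returns = Ttrans + RTT = 1 + 40 = 41 ms
Need W * Ttrans >= Ttrans + RTT  ->  W >= (Ttrans + RTT) / Ttrans
(Ttrans + RTT) / Ttrans = 41 / 1 = 41
W_min = ceil(41) = 41

41


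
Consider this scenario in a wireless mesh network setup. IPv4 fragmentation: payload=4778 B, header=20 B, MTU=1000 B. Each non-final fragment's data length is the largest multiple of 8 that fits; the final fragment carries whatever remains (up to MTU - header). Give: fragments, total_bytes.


Max data per non-final fragment = floor((MTU - header)/8)*8 = floor((1000 - 20)/8)*8 = floor(980/8)*8 = 976 B
Final fragment needs no 8-byte alignment: it can carry up to MTU - header = 980 B
Non-final fragments needed = ceil((payload - 980) / 976) = ceil(3798/976) = ceil(3.8914) = 4
Number of fragments = 4 + 1 = 5
Fragment sizes (data): 4 * 976 B + 874 B (last, 874 <= 980 OK)
Total bytes sent = payload + n_frags * header = 4778 + 5*20 = 4778 + 100 = 4878 B

5, 4878


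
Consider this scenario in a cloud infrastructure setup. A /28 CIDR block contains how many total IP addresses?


Given: CIDR prefix /28
Host bits = 32 - 28 = 4
Total addresses = 2^4 = 16

16


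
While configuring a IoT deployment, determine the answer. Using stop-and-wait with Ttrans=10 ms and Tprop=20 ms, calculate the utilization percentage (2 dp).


Given: Ttrans = 10 ms, Tprop = 20 ms
RTT = 2 * Tprop = 2 * 20 = 40 ms
U = Ttrans / (Ttrans + RTT)
U = 10 / (10 + 40)
U = 10 / 50 = 0.2
U% = 20.00%

20.00


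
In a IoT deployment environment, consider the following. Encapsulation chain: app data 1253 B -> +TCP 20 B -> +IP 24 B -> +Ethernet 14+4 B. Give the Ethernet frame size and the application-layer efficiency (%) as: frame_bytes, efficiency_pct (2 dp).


TCP segment = 1253 + 20 = 1273 B
IP packet = 1273 + 24 = 1297 B
Ethernet frame = 1297 + 14 + 4 = 1315 B
Efficiency = app / frame = 1253 / 1315 = 0.952852 = 95.2852% -> 95.29% (2 dp)

1315, 95.29


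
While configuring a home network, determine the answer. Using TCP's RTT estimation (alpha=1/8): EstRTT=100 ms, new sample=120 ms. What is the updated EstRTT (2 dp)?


Given: EstRTT = 100 ms, SampleRTT = 120 ms, alpha = 1/8
New EstRTT = (1 - alpha) * EstRTT + alpha * SampleRTT
(7/8) * 100 = 87.5
(1/8) * 120 = 15
New EstRTT = 87.5 + 15 = 102.5 ms -> 102.50 ms (2 dp)

102.50


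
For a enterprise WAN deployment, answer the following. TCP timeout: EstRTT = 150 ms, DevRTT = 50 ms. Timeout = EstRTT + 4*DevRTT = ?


Given: EstRTT = 150 ms, DevRTT = 50 ms
Timeout = EstRTT + 4 * DevRTT
4 * DevRTT = 4 * 50 = 200
Timeout = 150 + 200 = 350 ms

350


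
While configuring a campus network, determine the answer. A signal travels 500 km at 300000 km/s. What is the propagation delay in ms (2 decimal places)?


Given: distance = 500 km, speed = 300000 km/s
Delay = distance / speed = 500 / 300000 seconds
Delay in ms = 500 * 1000 / 300000
Delay = 1.6667 ms
Rounded to 2 dp = 1.67 ms

1.67


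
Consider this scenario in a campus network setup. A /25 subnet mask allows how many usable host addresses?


Given: subnet mask /25
Host bits = 32 - 25 = 7
Total addresses = 2^7 = 128
Usable hosts = 128 - 2 (network + broadcast) = 126

126


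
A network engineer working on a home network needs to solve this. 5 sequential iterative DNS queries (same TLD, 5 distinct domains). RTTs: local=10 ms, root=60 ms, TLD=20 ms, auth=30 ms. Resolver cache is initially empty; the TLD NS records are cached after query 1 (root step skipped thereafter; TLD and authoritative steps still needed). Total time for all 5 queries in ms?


Lookup 1 (cold cache): local + root + TLD + auth = 10 + 60 + 20 + 30 = 120 ms
Lookups 2..5 (TLD NS cached -> skip root; new domain -> still ask TLD and auth): local + TLD + auth = 10 + 20 + 30 = 60 ms each
Remaining 4 lookups: 4 * 60 = 240 ms
Total = 120 + 240 = 360 ms

360


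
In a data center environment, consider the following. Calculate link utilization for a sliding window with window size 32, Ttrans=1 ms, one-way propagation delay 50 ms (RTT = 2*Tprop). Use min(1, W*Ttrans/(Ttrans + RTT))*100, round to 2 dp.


Given: W = 32, Ttrans = 1 ms, RTT = 100 ms (= 2 * Tprop, Tprop = 50 ms)
Cycle time = Ttrans + RTT = 1 + 100 = 101 ms (first packet sent until its ACK returns)
W * Ttrans = 32 * 1 = 32 ms of sending per cycle
W * Ttrans / (Ttrans + RTT) = 32 / 101 = 0.316832
U = min(1, 0.316832) = 0.316832
U% = 31.68%

31.68


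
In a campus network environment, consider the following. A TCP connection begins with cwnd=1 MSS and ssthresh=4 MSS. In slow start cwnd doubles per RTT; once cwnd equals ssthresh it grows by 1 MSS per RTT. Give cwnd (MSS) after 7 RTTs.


RTT 0: cwnd = 1 MSS (initial)
RTT 1: cwnd = 2 MSS (slow start, doubled)
RTT 2: cwnd = 4 MSS (slow start, doubled)
RTT 3: cwnd = 5 MSS (congestion avoidance, +1)
RTT 4: cwnd = 6 MSS (congestion avoidance, +1)
RTT 5: cwnd = 7 MSS (congestion avoidance, +1)
RTT 6: cwnd = 8 MSS (congestion avoidance, +1)
RTT 7: cwnd = 9 MSS (congestion avoidance, +1)

9


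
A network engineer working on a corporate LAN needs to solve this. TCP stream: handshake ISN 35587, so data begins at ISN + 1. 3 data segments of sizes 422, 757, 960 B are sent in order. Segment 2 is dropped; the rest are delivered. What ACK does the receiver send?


SYN uses sequence number 35587; first data byte = ISN + 1 = 35588.
Segment 1: SEQ = 35588, len = 422 B, covers [35588, 36009]
Segment 2: SEQ = 36010, len = 757 B, covers [36010, 36766] [LOST]
Segment 3: SEQ = 36767, len = 960 B, covers [36767, 37726]
In-order data received: bytes [35588, 36009] (segments 1..1).
Segment 2 missing -> gap begins at byte 36010; later segments buffered out of order.
Cumulative ACK = next expected in-order byte = 35588 + 422 = 36010

36010


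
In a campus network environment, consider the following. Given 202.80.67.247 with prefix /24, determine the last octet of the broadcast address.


Given: IP = 202.80.67.247, prefix = /24
Host bits = 32 - 24 = 8
Network last octet = 247 AND mask = 0
Host part size = 2^8 - 1 = 255
Broadcast last octet = 0 OR 255 = 255

255


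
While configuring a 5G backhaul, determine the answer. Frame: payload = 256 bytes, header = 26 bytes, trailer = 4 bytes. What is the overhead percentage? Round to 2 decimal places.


Given: payload = 256 B, header = 26 B, trailer = 4 B
Overhead bytes = header + trailer = 26 + 4 = 30
Total frame = payload + overhead = 256 + 30 = 286
Overhead % = 30 / 286 * 100 = 10.4895% -> 10.49% (2 dp)

10.49


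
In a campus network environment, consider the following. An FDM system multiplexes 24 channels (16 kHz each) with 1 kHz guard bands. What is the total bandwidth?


Given: 24 channels, 16 kHz each, guard = 1 kHz
Channel bandwidth = 24 * 16 = 384 kHz
Guard bands = 23 gaps * 1 kHz = 23 kHz
Total = 384 + 23 = 407 kHz

407


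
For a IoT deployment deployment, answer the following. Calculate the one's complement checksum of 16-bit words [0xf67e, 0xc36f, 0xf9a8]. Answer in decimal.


Given words: [0xf67e, 0xc36f, 0xf9a8]
Step 1: Sum all words
Raw sum = 63102 + 50031 + 63912 = 177045
Step 2: Fold carry: (45973 + 2) = 45975
One's complement = ~45975 & 0xFFFF = 19560

19560


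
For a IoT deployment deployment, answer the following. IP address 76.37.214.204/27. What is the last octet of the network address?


Given: IP = 76.37.214.204, prefix = /27
Subnet mask = 255.255.255.224
Last octet of IP: 204
Last octet of mask: 224
Network last octet = 204 AND 224 = 192

192


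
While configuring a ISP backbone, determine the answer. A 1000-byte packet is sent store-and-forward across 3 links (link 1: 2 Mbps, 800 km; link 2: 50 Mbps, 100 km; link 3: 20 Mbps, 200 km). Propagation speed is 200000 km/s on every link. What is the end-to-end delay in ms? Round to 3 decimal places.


Packet = 1000 bytes = 8000 bits. Store-and-forward: sum (t_trans + t_prop) per link.
Link 1: t_trans = 8000/(2*10^6) s = 4.0000 ms; t_prop = 800/200000 s = 4.0000 ms; subtotal = 8.0000 ms
Link 2: t_trans = 8000/(50*10^6) s = 0.1600 ms; t_prop = 100/200000 s = 0.5000 ms; subtotal = 0.6600 ms
Link 3: t_trans = 8000/(20*10^6) s = 0.4000 ms; t_prop = 200/200000 s = 1.0000 ms; subtotal = 1.4000 ms
End-to-end = 8.0000 + 0.6600 + 1.4000 = 10.0600 ms -> 10.060 ms (3 dp)

10.060


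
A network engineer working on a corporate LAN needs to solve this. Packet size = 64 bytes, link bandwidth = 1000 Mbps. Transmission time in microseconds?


Given: packet = 64 bytes, bandwidth = 1000 Mbps
Packet in bits = 64 * 8 = 512 bits
Bandwidth = 1000 * 10^6 = 1000000000 bps
Time = 512 / 1000000000 seconds
Time in us = 512 * 10^6 / 1000000000 = 0.512

0.512


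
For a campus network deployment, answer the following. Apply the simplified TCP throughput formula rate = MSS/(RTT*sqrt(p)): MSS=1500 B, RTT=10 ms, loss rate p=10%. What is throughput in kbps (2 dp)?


Given: MSS = 1500 bytes, RTT = 10 ms, loss = 10%
RTT in seconds = 10 / 1000 = 0.01
Loss rate = 10% = 0.1
sqrt(loss) = sqrt(0.1) = 0.316227766017
Throughput (bytes/s) = 1500 / (0.01 * 0.316227766017) = 474341.6490
Throughput (kbps) = 474341.6490 * 8 / 1000 = 3794.733192 -> 3794.73 kbps (2 dp)

3794.73


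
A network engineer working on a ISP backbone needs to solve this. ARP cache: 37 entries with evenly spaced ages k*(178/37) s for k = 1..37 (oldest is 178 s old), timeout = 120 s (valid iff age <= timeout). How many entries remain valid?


Ages are k * 178/37 s for k = 1..37 (spacing = 4.8108 s).
Entry k is valid iff k * 178/37 <= 120 iff k <= 37 * 120 / 178 = 24.9438
n_valid = floor(24.9438) = 24
(n_stale = 37 - 24 = 13)

24


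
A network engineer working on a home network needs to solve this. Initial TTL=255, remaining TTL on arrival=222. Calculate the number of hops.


Given: initial TTL = 255, received TTL = 222
Hops = initial TTL - received TTL
Hops = 255 - 222 = 33

33


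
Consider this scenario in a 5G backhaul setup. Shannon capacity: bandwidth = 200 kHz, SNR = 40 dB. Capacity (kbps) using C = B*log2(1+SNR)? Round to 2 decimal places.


Given: B = 200 kHz, SNR = 40 dB
SNR linear = 10^(40/10) = 10000
1 + SNR = 10001
log2(10001) = 13.2878566418
C = 200 * 1000 * 13.2878566418 = 2657571.3284 bps
C = 2657.571328 kbps -> 2657.57 kbps (2 dp)

2657.57


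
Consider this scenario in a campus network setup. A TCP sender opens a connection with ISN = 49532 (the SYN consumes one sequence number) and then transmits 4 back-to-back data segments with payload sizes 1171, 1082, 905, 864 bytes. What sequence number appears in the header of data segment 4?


The SYN occupies sequence number ISN = 49532, so the first data byte is ISN + 1 = 49533.
SEQ of data segment i = (ISN + 1) + sum of payload sizes of segments 1..i-1.
Segment 1: SEQ = 49533, payload = 1171 bytes
Segment 2: SEQ = 50704, payload = 1082 bytes
Segment 3: SEQ = 51786, payload = 905 bytes
Segment 4: SEQ = 52691, payload = 864 bytes
SEQ of segment 4 = 49533 + 1171 + 1082 + 905 = 52691

52691


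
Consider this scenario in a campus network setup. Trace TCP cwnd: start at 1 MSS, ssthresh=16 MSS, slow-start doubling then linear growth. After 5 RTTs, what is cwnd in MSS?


RTT 0: cwnd = 1 MSS (initial)
RTT 1: cwnd = 2 MSS (slow start, doubled)
RTT 2: cwnd = 4 MSS (slow start, doubled)
RTT 3: cwnd = 8 MSS (slow start, doubled)
RTT 4: cwnd = 16 MSS (slow start, doubled)
RTT 5: cwnd = 17 MSS (congestion avoidance, +1)

17


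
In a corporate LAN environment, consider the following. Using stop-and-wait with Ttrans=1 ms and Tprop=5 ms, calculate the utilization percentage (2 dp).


Given: Ttrans = 1 ms, Tprop = 5 ms
RTT = 2 * Tprop = 2 * 5 = 10 ms
U = Ttrans / (Ttrans + RTT)
U = 1 / (1 + 10)
U = 1 / 11 = 0.090909
U% = 9.09%

9.09


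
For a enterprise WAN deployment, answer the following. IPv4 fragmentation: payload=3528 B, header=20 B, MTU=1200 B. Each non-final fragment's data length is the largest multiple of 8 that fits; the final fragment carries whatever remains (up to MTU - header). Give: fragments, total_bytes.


Max data per non-final fragment = floor((MTU - header)/8)*8 = floor((1200 - 20)/8)*8 = floor(1180/8)*8 = 1176 B
Final fragment needs no 8-byte alignment: it can carry up to MTU - header = 1180 B
Non-final fragments needed = ceil((payload - 1180) / 1176) = ceil(2348/1176) = ceil(1.9966) = 2
Number of fragments = 2 + 1 = 3
Fragment sizes (data): 2 * 1176 B + 1176 B (last, 1176 <= 1180 OK)
Total bytes sent = payload + n_frags * header = 3528 + 3*20 = 3528 + 60 = 3588 B

3, 3588


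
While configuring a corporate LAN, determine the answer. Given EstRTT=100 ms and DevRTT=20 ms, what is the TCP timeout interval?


Given: EstRTT = 100 ms, DevRTT = 20 ms
Timeout = EstRTT + 4 * DevRTT
4 * DevRTT = 4 * 20 = 80
Timeout = 100 + 80 = 180 ms

180


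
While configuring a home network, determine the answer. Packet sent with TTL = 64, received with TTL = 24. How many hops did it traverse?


Given: initial TTL = 64, received TTL = 24
Hops = initial TTL - received TTL
Hops = 64 - 24 = 40

40


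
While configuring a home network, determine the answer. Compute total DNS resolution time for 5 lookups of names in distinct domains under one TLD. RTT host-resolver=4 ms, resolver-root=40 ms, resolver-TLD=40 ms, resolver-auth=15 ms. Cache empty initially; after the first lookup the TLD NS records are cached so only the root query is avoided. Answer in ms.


Lookup 1 (cold cache): local + root + TLD + auth = 4 + 40 + 40 + 15 = 99 ms
Lookups 2..5 (TLD NS cached -> skip root; new domain -> still ask TLD and auth): local + TLD + auth = 4 + 40 + 15 = 59 ms each
Remaining 4 lookups: 4 * 59 = 236 ms
Total = 99 + 236 = 335 ms

335


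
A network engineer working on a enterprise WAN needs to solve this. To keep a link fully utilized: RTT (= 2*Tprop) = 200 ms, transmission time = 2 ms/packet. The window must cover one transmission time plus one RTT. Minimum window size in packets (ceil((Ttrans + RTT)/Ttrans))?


Given: Ttrans = 2 ms, RTT = 200 ms (= 2 * Tprop, Tprop = 100 ms)
Time until first ACK returns = Ttrans + RTT = 2 + 200 = 202 ms
Need W * Ttrans >= Ttrans + RTT  ->  W >= (Ttrans + RTT) / Ttrans
(Ttrans + RTT) / Ttrans = 202 / 2 = 101
W_min = ceil(101) = 101

101


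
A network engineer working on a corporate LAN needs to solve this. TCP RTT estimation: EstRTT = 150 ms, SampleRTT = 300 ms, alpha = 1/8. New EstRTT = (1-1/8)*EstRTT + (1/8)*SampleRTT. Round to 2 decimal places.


Given: EstRTT = 150 ms, SampleRTT = 300 ms, alpha = 1/8
New EstRTT = (1 - alpha) * EstRTT + alpha * SampleRTT
(7/8) * 150 = 131.25
(1/8) * 300 = 37.5
New EstRTT = 131.25 + 37.5 = 168.75 ms -> 168.75 ms (2 dp)

168.75


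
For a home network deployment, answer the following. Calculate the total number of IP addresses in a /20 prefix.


Given: CIDR prefix /20
Host bits = 32 - 20 = 12
Total addresses = 2^12 = 4096

4096


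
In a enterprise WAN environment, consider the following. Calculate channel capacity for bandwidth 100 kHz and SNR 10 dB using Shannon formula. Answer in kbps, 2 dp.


Given: B = 100 kHz, SNR = 10 dB
SNR linear = 10^(10/10) = 10
1 + SNR = 11
log2(11) = 3.4594316186
C = 100 * 1000 * 3.4594316186 = 345943.1619 bps
C = 345.943162 kbps -> 345.94 kbps (2 dp)

345.94


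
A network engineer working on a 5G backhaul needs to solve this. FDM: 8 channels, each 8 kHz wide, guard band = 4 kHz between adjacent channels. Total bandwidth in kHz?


Given: 8 channels, 8 kHz each, guard = 4 kHz
Channel bandwidth = 8 * 8 = 64 kHz
Guard bands = 7 gaps * 4 kHz = 28 kHz
Total = 64 + 28 = 92 kHz

92


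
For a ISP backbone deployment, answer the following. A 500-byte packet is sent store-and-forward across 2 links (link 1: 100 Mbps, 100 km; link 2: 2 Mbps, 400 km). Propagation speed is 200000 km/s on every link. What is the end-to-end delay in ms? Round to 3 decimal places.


Packet = 500 bytes = 4000 bits. Store-and-forward: sum (t_trans + t_prop) per link.
Link 1: t_trans = 4000/(100*10^6) s = 0.0400 ms; t_prop = 100/200000 s = 0.5000 ms; subtotal = 0.5400 ms
Link 2: t_trans = 4000/(2*10^6) s = 2.0000 ms; t_prop = 400/200000 s = 2.0000 ms; subtotal = 4.0000 ms
End-to-end = 0.5400 + 4.0000 = 4.5400 ms -> 4.540 ms (3 dp)

4.540


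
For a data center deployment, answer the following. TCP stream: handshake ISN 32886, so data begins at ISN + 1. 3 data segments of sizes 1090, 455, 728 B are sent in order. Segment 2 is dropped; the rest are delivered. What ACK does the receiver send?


SYN uses sequence number 32886; first data byte = ISN + 1 = 32887.
Segment 1: SEQ = 32887, len = 1090 B, covers [32887, 33976]
Segment 2: SEQ = 33977, len = 455 B, covers [33977, 34431] [LOST]
Segment 3: SEQ = 34432, len = 728 B, covers [34432, 35159]
In-order data received: bytes [32887, 33976] (segments 1..1).
Segment 2 missing -> gap begins at byte 33977; later segments buffered out of order.
Cumulative ACK = next expected in-order byte = 32887 + 1090 = 33977

33977


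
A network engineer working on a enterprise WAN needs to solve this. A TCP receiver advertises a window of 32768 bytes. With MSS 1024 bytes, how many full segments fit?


Given: RWND = 32768 bytes, MSS = 1024 bytes
Full segments = floor(RWND / MSS)
Full segments = floor(32768 / 1024)
Full segments = floor(32.0) = 32

32


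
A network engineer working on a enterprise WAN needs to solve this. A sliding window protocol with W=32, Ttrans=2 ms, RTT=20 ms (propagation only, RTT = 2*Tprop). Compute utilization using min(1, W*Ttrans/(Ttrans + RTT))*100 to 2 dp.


Given: W = 32, Ttrans = 2 ms, RTT = 20 ms (= 2 * Tprop, Tprop = 10 ms)
Cycle time = Ttrans + RTT = 2 + 20 = 22 ms (first packet sent until its ACK returns)
W * Ttrans = 32 * 2 = 64 ms of sending per cycle
W * Ttrans / (Ttrans + RTT) = 64 / 22 = 2.909091
U = min(1, 2.909091) = 1.000000
U% = 100.00%

100.00


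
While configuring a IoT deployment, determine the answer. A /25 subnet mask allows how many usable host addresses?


Given: subnet mask /25
Host bits = 32 - 25 = 7
Total addresses = 2^7 = 128
Usable hosts = 128 - 2 (network + broadcast) = 126

126


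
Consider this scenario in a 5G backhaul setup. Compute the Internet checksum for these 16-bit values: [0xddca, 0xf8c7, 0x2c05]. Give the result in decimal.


Given words: [0xddca, 0xf8c7, 0x2c05]
Step 1: Sum all words
Raw sum = 56778 + 63687 + 11269 = 131734
Step 2: Fold carry: (662 + 2) = 664
One's complement = ~664 & 0xFFFF = 64871

64871


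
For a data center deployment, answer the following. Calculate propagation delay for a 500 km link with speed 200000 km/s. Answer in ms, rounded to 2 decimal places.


Given: distance = 500 km, speed = 200000 km/s
Delay = distance / speed = 500 / 200000 seconds
Delay in ms = 500 * 1000 / 200000
Delay = 2.5000 ms
Rounded to 2 dp = 2.50 ms

2.50


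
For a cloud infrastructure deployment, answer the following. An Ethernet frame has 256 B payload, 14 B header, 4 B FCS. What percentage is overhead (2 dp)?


Given: payload = 256 B, header = 14 B, trailer = 4 B
Overhead bytes = header + trailer = 14 + 4 = 18
Total frame = payload + overhead = 256 + 18 = 274
Overhead % = 18 / 274 * 100 = 6.5693% -> 6.57% (2 dp)

6.57


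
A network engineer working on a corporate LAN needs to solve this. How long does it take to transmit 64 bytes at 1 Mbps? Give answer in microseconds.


Given: packet = 64 bytes, bandwidth = 1 Mbps
Packet in bits = 64 * 8 = 512 bits
Bandwidth = 1 * 10^6 = 1000000 bps
Time = 512 / 1000000 seconds
Time in us = 512 * 10^6 / 1000000 = 512

512


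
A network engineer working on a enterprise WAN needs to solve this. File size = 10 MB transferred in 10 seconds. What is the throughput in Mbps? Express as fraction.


Given: file = 10 MB, time = 10 s
File in Mb = 10 * 8 = 80 Mb
Throughput = 80 / 10 Mbps
Throughput = 8 Mbps

8


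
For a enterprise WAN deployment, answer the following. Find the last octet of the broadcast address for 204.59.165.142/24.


Given: IP = 204.59.165.142, prefix = /24
Host bits = 32 - 24 = 8
Network last octet = 142 AND mask = 0
Host part size = 2^8 - 1 = 255
Broadcast last octet = 0 OR 255 = 255

255


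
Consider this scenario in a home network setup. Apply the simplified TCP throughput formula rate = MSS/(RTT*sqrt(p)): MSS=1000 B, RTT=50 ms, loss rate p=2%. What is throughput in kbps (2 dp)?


Given: MSS = 1000 bytes, RTT = 50 ms, loss = 2%
RTT in seconds = 50 / 1000 = 0.05
Loss rate = 2% = 0.02
sqrt(loss) = sqrt(0.02) = 0.141421356237
Throughput (bytes/s) = 1000 / (0.05 * 0.141421356237) = 141421.3562
Throughput (kbps) = 141421.3562 * 8 / 1000 = 1131.370850 -> 1131.37 kbps (2 dp)

1131.37


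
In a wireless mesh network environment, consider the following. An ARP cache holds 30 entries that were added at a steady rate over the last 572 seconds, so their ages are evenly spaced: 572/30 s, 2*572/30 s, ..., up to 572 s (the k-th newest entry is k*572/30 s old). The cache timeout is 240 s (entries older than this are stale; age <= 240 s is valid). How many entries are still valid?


Ages are k * 572/30 s for k = 1..30 (spacing = 19.0667 s).
Entry k is valid iff k * 572/30 <= 240 iff k <= 30 * 240 / 572 = 12.5874
n_valid = floor(12.5874) = 12
(n_stale = 30 - 12 = 18)

12


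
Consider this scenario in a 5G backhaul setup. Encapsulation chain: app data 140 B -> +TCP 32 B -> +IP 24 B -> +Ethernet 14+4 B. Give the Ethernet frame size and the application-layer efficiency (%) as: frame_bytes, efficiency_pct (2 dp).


TCP segment = 140 + 32 = 172 B
IP packet = 172 + 24 = 196 B
Ethernet frame = 196 + 14 + 4 = 214 B
Efficiency = app / frame = 140 / 214 = 0.654206 = 65.4206% -> 65.42% (2 dp)

214, 65.42


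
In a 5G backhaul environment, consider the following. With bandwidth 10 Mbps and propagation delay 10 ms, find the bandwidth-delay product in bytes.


Given: bandwidth = 10 Mbps, delay = 10 ms
BDP in bits = 10 * 10^6 * 10 / 1000
BDP in bits = 100000
BDP in bytes = 100000 / 8 = 12500

12500


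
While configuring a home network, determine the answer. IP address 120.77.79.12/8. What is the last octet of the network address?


Given: IP = 120.77.79.12, prefix = /8
Subnet mask = 255.0.0.0
Last octet of IP: 12
Last octet of mask: 0
Network last octet = 12 AND 0 = 0

0


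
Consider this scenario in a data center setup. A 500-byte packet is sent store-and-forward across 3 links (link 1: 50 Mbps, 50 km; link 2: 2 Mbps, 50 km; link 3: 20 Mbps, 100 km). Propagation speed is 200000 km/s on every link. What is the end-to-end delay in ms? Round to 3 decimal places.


Packet = 500 bytes = 4000 bits. Store-and-forward: sum (t_trans + t_prop) per link.
Link 1: t_trans = 4000/(50*10^6) s = 0.0800 ms; t_prop = 50/200000 s = 0.2500 ms; subtotal = 0.3300 ms
Link 2: t_trans = 4000/(2*10^6) s = 2.0000 ms; t_prop = 50/200000 s = 0.2500 ms; subtotal = 2.2500 ms
Link 3: t_trans = 4000/(20*10^6) s = 0.2000 ms; t_prop = 100/200000 s = 0.5000 ms; subtotal = 0.7000 ms
End-to-end = 0.3300 + 2.2500 + 0.7000 = 3.2800 ms -> 3.280 ms (3 dp)

3.280


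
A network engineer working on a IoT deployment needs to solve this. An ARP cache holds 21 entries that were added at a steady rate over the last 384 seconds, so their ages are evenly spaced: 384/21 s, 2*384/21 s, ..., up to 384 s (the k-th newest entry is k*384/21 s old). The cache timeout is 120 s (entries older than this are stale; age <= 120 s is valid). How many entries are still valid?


Ages are k * 384/21 s for k = 1..21 (spacing = 18.2857 s).
Entry k is valid iff k * 384/21 <= 120 iff k <= 21 * 120 / 384 = 6.5625
n_valid = floor(6.5625) = 6
(n_stale = 21 - 6 = 15)

6


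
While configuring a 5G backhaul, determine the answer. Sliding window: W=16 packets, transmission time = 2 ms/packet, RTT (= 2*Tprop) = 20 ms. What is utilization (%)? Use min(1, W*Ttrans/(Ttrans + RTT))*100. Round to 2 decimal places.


Given: W = 16, Ttrans = 2 ms, RTT = 20 ms (= 2 * Tprop, Tprop = 10 ms)
Cycle time = Ttrans + RTT = 2 + 20 = 22 ms (first packet sent until its ACK returns)
W * Ttrans = 16 * 2 = 32 ms of sending per cycle
W * Ttrans / (Ttrans + RTT) = 32 / 22 = 1.454545
U = min(1, 1.454545) = 1.000000
U% = 100.00%

100.00


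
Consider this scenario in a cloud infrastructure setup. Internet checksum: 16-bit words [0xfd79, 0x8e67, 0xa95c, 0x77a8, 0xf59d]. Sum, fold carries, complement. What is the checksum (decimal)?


Given words: [0xfd79, 0x8e67, 0xa95c, 0x77a8, 0xf59d]
Step 1: Sum all words
Raw sum = 64889 + 36455 + 43356 + 30632 + 62877 = 238209
Step 2: Fold carry: (41601 + 3) = 41604
One's complement = ~41604 & 0xFFFF = 23931

23931


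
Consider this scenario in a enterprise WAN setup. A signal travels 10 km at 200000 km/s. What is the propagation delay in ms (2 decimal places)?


Given: distance = 10 km, speed = 200000 km/s
Delay = distance / speed = 10 / 200000 seconds
Delay in ms = 10 * 1000 / 200000
Delay = 0.0500 ms
Rounded to 2 dp = 0.05 ms

0.05


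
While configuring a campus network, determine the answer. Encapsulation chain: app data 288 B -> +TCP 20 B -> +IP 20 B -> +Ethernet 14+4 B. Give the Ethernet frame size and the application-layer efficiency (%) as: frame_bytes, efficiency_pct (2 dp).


TCP segment = 288 + 20 = 308 B
IP packet = 308 + 20 = 328 B
Ethernet frame = 328 + 14 + 4 = 346 B
Efficiency = app / frame = 288 / 346 = 0.832370 = 83.2370% -> 83.24% (2 dp)

346, 83.24


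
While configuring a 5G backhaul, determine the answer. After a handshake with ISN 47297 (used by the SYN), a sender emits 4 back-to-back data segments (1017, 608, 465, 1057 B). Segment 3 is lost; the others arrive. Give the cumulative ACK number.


SYN uses sequence number 47297; first data byte = ISN + 1 = 47298.
Segment 1: SEQ = 47298, len = 1017 B, covers [47298, 48314]
Segment 2: SEQ = 48315, len = 608 B, covers [48315, 48922]
Segment 3: SEQ = 48923, len = 465 B, covers [48923, 49387] [LOST]
Segment 4: SEQ = 49388, len = 1057 B, covers [49388, 50444]
In-order data received: bytes [47298, 48922] (segments 1..2).
Segment 3 missing -> gap begins at byte 48923; later segments buffered out of order.
Cumulative ACK = next expected in-order byte = 47298 + 1017 + 608 = 48923

48923


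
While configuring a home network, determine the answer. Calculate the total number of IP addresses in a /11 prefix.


Given: CIDR prefix /11
Host bits = 32 - 11 = 21
Total addresses = 2^21 = 2097152

2097152


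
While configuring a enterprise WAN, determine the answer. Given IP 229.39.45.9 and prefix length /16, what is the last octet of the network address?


Given: IP = 229.39.45.9, prefix = /16
Subnet mask = 255.255.0.0
Last octet of IP: 9
Last octet of mask: 0
Network last octet = 9 AND 0 = 0

0


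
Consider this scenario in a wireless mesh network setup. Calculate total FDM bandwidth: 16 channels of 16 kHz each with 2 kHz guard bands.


Given: 16 channels, 16 kHz each, guard = 2 kHz
Channel bandwidth = 16 * 16 = 256 kHz
Guard bands = 15 gaps * 2 kHz = 30 kHz
Total = 256 + 30 = 286 kHz

286


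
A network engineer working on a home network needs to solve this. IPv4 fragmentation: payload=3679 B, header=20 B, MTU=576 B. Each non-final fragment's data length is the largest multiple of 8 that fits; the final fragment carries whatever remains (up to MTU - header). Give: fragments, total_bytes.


Max data per non-final fragment = floor((MTU - header)/8)*8 = floor((576 - 20)/8)*8 = floor(556/8)*8 = 552 B
Final fragment needs no 8-byte alignment: it can carry up to MTU - header = 556 B
Non-final fragments needed = ceil((payload - 556) / 552) = ceil(3123/552) = ceil(5.6576) = 6
Number of fragments = 6 + 1 = 7
Fragment sizes (data): 6 * 552 B + 367 B (last, 367 <= 556 OK)
Total bytes sent = payload + n_frags * header = 3679 + 7*20 = 3679 + 140 = 3819 B

7, 3819


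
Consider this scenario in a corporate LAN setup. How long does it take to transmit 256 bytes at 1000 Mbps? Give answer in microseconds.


Given: packet = 256 bytes, bandwidth = 1000 Mbps
Packet in bits = 256 * 8 = 2048 bits
Bandwidth = 1000 * 10^6 = 1000000000 bps
Time = 2048 / 1000000000 seconds
Time in us = 2048 * 10^6 / 1000000000 = 2.048

2.048


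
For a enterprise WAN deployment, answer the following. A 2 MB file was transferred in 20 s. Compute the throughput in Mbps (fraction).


Given: file = 2 MB, time = 20 s
File in Mb = 2 * 8 = 16 Mb
Throughput = 16 / 20 Mbps
Throughput = 4/5 Mbps

4/5


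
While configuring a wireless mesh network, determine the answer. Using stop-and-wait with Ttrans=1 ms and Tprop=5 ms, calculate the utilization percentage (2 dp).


Given: Ttrans = 1 ms, Tprop = 5 ms
RTT = 2 * Tprop = 2 * 5 = 10 ms
U = Ttrans / (Ttrans + RTT)
U = 1 / (1 + 10)
U = 1 / 11 = 0.090909
U% = 9.09%

9.09


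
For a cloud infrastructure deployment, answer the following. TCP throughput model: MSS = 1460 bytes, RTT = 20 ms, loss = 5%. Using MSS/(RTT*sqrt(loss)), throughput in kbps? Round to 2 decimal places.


Given: MSS = 1460 bytes, RTT = 20 ms, loss = 5%
RTT in seconds = 20 / 1000 = 0.02
Loss rate = 5% = 0.05
sqrt(loss) = sqrt(0.05) = 0.223606797750
Throughput (bytes/s) = 1460 / (0.02 * 0.223606797750) = 326465.9247
Throughput (kbps) = 326465.9247 * 8 / 1000 = 2611.727398 -> 2611.73 kbps (2 dp)

2611.73


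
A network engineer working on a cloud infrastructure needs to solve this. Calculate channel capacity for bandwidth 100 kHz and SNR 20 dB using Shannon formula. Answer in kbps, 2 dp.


Given: B = 100 kHz, SNR = 20 dB
SNR linear = 10^(20/10) = 100
1 + SNR = 101
log2(101) = 6.6582114828
C = 100 * 1000 * 6.6582114828 = 665821.1483 bps
C = 665.821148 kbps -> 665.82 kbps (2 dp)

665.82


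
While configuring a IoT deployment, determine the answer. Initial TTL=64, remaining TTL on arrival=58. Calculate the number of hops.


Given: initial TTL = 64, received TTL = 58
Hops = initial TTL - received TTL
Hops = 64 - 58 = 6

6


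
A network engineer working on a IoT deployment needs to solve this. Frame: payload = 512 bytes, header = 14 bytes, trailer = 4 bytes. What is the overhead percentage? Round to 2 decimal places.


Given: payload = 512 B, header = 14 B, trailer = 4 B
Overhead bytes = header + trailer = 14 + 4 = 18
Total frame = payload + overhead = 512 + 18 = 530
Overhead % = 18 / 530 * 100 = 3.3962% -> 3.40% (2 dp)

3.40


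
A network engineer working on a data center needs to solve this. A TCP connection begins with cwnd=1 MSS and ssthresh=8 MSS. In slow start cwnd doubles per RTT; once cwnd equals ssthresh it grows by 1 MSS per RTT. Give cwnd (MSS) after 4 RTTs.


RTT 0: cwnd = 1 MSS (initial)
RTT 1: cwnd = 2 MSS (slow start, doubled)
RTT 2: cwnd = 4 MSS (slow start, doubled)
RTT 3: cwnd = 8 MSS (slow start, doubled)
RTT 4: cwnd = 9 MSS (congestion avoidance, +1)

9


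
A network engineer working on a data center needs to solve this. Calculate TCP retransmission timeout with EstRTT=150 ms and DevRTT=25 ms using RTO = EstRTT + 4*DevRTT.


Given: EstRTT = 150 ms, DevRTT = 25 ms
Timeout = EstRTT + 4 * DevRTT
4 * DevRTT = 4 * 25 = 100
Timeout = 150 + 100 = 250 ms

250


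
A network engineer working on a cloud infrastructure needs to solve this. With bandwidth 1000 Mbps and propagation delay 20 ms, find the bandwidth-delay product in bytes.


Given: bandwidth = 1000 Mbps, delay = 20 ms
BDP in bits = 1000 * 10^6 * 20 / 1000
BDP in bits = 20000000
BDP in bytes = 20000000 / 8 = 2500000

2500000


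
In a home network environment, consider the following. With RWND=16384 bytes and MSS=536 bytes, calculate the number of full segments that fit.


Given: RWND = 16384 bytes, MSS = 536 bytes
Full segments = floor(RWND / MSS)
Full segments = floor(16384 / 536)
Full segments = floor(30.5672) = 30

30


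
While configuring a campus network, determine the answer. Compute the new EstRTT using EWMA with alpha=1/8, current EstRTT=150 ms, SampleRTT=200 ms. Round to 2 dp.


Given: EstRTT = 150 ms, SampleRTT = 200 ms, alpha = 1/8
New EstRTT = (1 - alpha) * EstRTT + alpha * SampleRTT
(7/8) * 150 = 131.25
(1/8) * 200 = 25
New EstRTT = 131.25 + 25 = 156.25 ms -> 156.25 ms (2 dp)

156.25


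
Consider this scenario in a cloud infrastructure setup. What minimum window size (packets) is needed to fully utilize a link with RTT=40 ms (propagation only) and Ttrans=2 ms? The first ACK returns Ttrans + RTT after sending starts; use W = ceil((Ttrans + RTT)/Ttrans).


Given: Ttrans = 2 ms, RTT = 40 ms (= 2 * Tprop, Tprop = 20 ms)
Time until first ACK returns = Ttrans + RTT = 2 + 40 = 42 ms
Need W * Ttrans >= Ttrans + RTT  ->  W >= (Ttrans + RTT) / Ttrans
(Ttrans + RTT) / Ttrans = 42 / 2 = 21
W_min = ceil(21) = 21

21


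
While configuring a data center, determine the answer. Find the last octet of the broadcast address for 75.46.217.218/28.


Given: IP = 75.46.217.218, prefix = /28
Host bits = 32 - 28 = 4
Network last octet = 218 AND mask = 208
Host part size = 2^4 - 1 = 15
Broadcast last octet = 208 OR 15 = 223

223


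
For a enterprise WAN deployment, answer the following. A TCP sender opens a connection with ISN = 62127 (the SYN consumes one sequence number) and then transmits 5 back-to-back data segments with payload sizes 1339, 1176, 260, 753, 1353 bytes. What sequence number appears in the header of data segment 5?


The SYN occupies sequence number ISN = 62127, so the first data byte is ISN + 1 = 62128.
SEQ of data segment i = (ISN + 1) + sum of payload sizes of segments 1..i-1.
Segment 1: SEQ = 62128, payload = 1339 bytes
Segment 2: SEQ = 63467, payload = 1176 bytes
Segment 3: SEQ = 64643, payload = 260 bytes
Segment 4: SEQ = 64903, payload = 753 bytes
Segment 5: SEQ = 65656, payload = 1353 bytes
SEQ of segment 5 = 62128 + 1339 + 1176 + 260 + 753 = 65656

65656


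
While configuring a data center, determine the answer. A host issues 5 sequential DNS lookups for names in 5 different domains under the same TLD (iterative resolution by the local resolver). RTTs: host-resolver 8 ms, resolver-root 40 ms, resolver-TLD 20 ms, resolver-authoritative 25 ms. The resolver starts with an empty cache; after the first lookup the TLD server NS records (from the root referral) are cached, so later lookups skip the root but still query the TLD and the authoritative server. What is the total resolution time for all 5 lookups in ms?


Lookup 1 (cold cache): local + root + TLD + auth = 8 + 40 + 20 + 25 = 93 ms
Lookups 2..5 (TLD NS cached -> skip root; new domain -> still ask TLD and auth): local + TLD + auth = 8 + 20 + 25 = 53 ms each
Remaining 4 lookups: 4 * 53 = 212 ms
Total = 93 + 212 = 305 ms

305


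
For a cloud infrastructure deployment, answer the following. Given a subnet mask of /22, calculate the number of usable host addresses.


Given: subnet mask /22
Host bits = 32 - 22 = 10
Total addresses = 2^10 = 1024
Usable hosts = 1024 - 2 (network + broadcast) = 1022

1022


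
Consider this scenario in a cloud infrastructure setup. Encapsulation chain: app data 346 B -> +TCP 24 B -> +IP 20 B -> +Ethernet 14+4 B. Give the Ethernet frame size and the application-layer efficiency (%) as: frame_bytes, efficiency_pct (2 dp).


TCP segment = 346 + 24 = 370 B
IP packet = 370 + 20 = 390 B
Ethernet frame = 390 + 14 + 4 = 408 B
Efficiency = app / frame = 346 / 408 = 0.848039 = 84.8039% -> 84.80% (2 dp)

408, 84.80


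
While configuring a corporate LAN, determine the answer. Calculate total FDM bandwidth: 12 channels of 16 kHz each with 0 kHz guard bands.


Given: 12 channels, 16 kHz each, guard = 0 kHz
Channel bandwidth = 12 * 16 = 192 kHz
Guard bands = 11 gaps * 0 kHz = 0 kHz
Total = 192 + 0 = 192 kHz

192


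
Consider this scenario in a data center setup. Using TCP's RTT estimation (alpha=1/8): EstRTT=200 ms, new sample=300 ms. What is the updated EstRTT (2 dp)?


Given: EstRTT = 200 ms, SampleRTT = 300 ms, alpha = 1/8
New EstRTT = (1 - alpha) * EstRTT + alpha * SampleRTT
(7/8) * 200 = 175
(1/8) * 300 = 37.5
New EstRTT = 175 + 37.5 = 212.5 ms -> 212.50 ms (2 dp)

212.50


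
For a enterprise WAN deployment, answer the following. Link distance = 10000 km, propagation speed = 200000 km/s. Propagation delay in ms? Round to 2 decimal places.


Given: distance = 10000 km, speed = 200000 km/s
Delay = distance / speed = 10000 / 200000 seconds
Delay in ms = 10000 * 1000 / 200000
Delay = 50.0000 ms
Rounded to 2 dp = 50.00 ms

50.00


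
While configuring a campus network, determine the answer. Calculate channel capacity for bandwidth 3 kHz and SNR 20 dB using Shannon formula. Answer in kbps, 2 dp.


Given: B = 3 kHz, SNR = 20 dB
SNR linear = 10^(20/10) = 100
1 + SNR = 101
log2(101) = 6.6582114828
C = 3 * 1000 * 6.6582114828 = 19974.6344 bps
C = 19.974634 kbps -> 19.97 kbps (2 dp)

19.97


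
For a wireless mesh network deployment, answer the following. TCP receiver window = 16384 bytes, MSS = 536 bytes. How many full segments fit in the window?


Given: RWND = 16384 bytes, MSS = 536 bytes
Full segments = floor(RWND / MSS)
Full segments = floor(16384 / 536)
Full segments = floor(30.5672) = 30

30


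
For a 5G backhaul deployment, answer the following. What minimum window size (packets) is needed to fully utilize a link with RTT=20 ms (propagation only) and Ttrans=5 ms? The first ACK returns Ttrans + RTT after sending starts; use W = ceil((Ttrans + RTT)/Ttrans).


Given: Ttrans = 5 ms, RTT = 20 ms (= 2 * Tprop, Tprop = 10 ms)
Time until first ACK returns = Ttrans + RTT = 5 + 20 = 25 ms
Need W * Ttrans >= Ttrans + RTT  ->  W >= (Ttrans + RTT) / Ttrans
(Ttrans + RTT) / Ttrans = 25 / 5 = 5
W_min = ceil(5) = 5

5


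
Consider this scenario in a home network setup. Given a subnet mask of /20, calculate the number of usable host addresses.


Given: subnet mask /20
Host bits = 32 - 20 = 12
Total addresses = 2^12 = 4096
Usable hosts = 4096 - 2 (network + broadcast) = 4094

4094


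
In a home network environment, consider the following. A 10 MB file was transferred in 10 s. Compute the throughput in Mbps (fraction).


Given: file = 10 MB, time = 10 s
File in Mb = 10 * 8 = 80 Mb
Throughput = 80 / 10 Mbps
Throughput = 8 Mbps

8


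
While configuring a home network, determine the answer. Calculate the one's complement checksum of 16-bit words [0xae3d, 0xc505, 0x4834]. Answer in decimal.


Given words: [0xae3d, 0xc505, 0x4834]
Step 1: Sum all words
Raw sum = 44605 + 50437 + 18484 = 113526
Step 2: Fold carry: (47990 + 1) = 47991
One's complement = ~47991 & 0xFFFF = 17544

17544


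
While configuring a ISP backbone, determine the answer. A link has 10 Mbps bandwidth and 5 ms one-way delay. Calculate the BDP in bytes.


Given: bandwidth = 10 Mbps, delay = 5 ms
BDP in bits = 10 * 10^6 * 5 / 1000
BDP in bits = 50000
BDP in bytes = 50000 / 8 = 6250

6250


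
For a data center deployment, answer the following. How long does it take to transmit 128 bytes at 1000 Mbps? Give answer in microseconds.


Given: packet = 128 bytes, bandwidth = 1000 Mbps
Packet in bits = 128 * 8 = 1024 bits
Bandwidth = 1000 * 10^6 = 1000000000 bps
Time = 1024 / 1000000000 seconds
Time in us = 1024 * 10^6 / 1000000000 = 1.024

1.024


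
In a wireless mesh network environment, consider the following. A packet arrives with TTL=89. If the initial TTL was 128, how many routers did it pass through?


Given: initial TTL = 128, received TTL = 89
Hops = initial TTL - received TTL
Hops = 128 - 89 = 39

39


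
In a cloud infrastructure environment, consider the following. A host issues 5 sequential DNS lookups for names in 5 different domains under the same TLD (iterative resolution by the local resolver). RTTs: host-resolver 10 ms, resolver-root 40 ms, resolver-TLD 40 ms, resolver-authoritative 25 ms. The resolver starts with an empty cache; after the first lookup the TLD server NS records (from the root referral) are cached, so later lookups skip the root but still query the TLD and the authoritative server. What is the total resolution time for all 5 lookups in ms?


Lookup 1 (cold cache): local + root + TLD + auth = 10 + 40 + 40 + 25 = 115 ms
Lookups 2..5 (TLD NS cached -> skip root; new domain -> still ask TLD and auth): local + TLD + auth = 10 + 40 + 25 = 75 ms each
Remaining 4 lookups: 4 * 75 = 300 ms
Total = 115 + 300 = 415 ms

415
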